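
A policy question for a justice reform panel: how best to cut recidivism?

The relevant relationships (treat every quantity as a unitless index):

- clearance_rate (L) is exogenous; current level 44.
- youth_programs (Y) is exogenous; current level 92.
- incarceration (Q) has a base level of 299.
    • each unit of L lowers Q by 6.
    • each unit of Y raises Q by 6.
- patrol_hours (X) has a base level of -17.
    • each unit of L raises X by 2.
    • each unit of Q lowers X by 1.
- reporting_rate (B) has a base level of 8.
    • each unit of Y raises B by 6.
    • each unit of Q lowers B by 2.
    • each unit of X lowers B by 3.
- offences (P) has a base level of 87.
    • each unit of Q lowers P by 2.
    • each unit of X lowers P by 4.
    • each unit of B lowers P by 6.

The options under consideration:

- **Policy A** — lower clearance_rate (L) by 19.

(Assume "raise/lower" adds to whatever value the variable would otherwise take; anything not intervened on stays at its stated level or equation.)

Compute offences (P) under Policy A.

-5615

Policy A (L − 19):
  L = 44 − 19 = 25
  Y = 92
  Q = 299 − 6·25 + 6·92 = 701
  X = -17 + 2·25 − 701 = -668
  B = 8 + 6·92 − 2·701 − 3·(-668) = 1162
  P = 87 − 2·701 − 4·(-668) − 6·1162 = -5615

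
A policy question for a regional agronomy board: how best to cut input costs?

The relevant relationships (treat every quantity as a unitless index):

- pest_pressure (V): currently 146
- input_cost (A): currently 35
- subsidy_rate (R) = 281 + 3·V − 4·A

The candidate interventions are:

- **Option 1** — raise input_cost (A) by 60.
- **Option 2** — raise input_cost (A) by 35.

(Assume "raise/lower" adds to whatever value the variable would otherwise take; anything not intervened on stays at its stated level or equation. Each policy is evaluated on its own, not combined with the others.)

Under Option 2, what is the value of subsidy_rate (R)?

Option 2 (A + 35):
  V = 146
  A = 35 + 35 = 70
  R = 281 + 3·146 − 4·70 = 439

439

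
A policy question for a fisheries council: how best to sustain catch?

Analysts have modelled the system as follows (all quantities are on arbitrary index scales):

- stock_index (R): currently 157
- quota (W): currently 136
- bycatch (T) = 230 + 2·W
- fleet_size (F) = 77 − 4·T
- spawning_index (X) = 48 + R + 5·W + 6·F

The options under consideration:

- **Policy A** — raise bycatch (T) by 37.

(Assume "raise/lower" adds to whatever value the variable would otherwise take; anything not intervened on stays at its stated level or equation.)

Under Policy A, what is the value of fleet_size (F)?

Policy A (T + 37):
  W = 136
  T = 230 + 2·136 (+37 from intervention) = 539
  F = 77 − 4·539 = -2079

-2079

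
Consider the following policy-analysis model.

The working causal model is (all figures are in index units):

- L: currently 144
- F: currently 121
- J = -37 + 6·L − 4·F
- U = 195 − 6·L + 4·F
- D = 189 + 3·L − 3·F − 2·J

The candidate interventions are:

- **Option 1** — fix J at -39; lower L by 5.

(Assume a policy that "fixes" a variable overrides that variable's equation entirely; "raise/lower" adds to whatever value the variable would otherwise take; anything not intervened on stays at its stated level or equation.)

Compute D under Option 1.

321

Option 1 (J := -39, L − 5):
  L = 144 − 5 = 139
  F = 121
  J = -39
  D = 189 + 3·139 − 3·121 − 2·(-39) = 321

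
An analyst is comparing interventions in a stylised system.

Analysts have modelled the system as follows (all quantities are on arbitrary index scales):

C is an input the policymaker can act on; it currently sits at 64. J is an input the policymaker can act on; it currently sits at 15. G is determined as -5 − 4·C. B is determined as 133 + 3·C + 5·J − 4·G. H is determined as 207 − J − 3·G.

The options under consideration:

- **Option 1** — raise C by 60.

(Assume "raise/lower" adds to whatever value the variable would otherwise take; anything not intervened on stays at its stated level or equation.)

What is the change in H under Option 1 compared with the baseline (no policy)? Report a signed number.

720

Baseline:
  C = 64
  J = 15
  G = -5 − 4·64 = -261
  H = 207 − 15 − 3·(-261) = 975
Option 1 (C + 60):
  C = 64 + 60 = 124
  J = 15
  G = -5 − 4·124 = -501
  H = 207 − 15 − 3·(-501) = 1695
Change in H: 1695 − 975 = 720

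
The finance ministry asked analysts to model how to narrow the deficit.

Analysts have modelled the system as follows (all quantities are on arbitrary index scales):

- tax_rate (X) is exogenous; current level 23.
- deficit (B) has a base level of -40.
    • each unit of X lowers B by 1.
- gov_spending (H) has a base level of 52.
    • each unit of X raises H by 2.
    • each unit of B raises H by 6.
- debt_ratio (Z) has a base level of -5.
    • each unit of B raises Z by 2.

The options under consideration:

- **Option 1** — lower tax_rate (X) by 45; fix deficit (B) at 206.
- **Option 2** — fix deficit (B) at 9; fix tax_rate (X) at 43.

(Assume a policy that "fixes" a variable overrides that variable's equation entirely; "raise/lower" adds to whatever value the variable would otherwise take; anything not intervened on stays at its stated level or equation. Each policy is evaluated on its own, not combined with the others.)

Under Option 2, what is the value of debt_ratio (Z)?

Option 2 (B := 9, X := 43):
  X = 43
  B = 9
  Z = -5 + 2·9 = 13

13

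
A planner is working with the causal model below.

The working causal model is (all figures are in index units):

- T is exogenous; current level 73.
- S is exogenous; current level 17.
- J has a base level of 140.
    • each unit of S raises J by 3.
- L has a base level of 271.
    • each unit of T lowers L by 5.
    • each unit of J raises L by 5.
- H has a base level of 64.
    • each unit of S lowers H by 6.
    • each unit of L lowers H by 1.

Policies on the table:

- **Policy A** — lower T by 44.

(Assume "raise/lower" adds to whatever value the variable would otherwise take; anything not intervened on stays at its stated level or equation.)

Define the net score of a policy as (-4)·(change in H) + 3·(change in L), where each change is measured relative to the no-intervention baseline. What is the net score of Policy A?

1540

Baseline:
  T = 73
  S = 17
  J = 140 + 3·17 = 191
  L = 271 − 5·73 + 5·191 = 861
  H = 64 − 6·17 − 861 = -899
Policy A (T − 44):
  T = 73 − 44 = 29
  S = 17
  J = 140 + 3·17 = 191
  L = 271 − 5·29 + 5·191 = 1081
  H = 64 − 6·17 − 1081 = -1119
ΔH = -1119 − (-899) = -220; ΔL = 1081 − 861 = 220
Score = (-4)·(-220) + 3·220 = 1540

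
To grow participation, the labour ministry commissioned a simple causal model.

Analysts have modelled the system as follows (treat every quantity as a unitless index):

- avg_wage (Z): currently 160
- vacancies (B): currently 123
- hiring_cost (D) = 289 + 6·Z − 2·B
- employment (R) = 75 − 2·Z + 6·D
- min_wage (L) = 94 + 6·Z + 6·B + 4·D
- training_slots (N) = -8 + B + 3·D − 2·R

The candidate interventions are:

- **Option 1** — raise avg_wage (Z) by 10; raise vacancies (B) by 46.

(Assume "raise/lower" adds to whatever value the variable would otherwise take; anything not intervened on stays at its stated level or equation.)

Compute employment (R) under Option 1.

5561

Option 1 (Z + 10, B + 46):
  Z = 160 + 10 = 170
  B = 123 + 46 = 169
  D = 289 + 6·170 − 2·169 = 971
  R = 75 − 2·170 + 6·971 = 5561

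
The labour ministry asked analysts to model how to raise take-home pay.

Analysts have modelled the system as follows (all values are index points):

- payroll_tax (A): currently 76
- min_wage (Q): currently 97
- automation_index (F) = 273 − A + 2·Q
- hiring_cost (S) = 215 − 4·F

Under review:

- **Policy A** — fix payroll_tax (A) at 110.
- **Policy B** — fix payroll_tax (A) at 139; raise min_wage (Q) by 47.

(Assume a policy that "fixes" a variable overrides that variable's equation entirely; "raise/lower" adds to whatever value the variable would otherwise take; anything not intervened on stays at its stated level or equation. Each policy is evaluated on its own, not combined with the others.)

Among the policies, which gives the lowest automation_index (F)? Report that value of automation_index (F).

Policy A (A := 110):
  A = 110
  Q = 97
  F = 273 − 110 + 2·97 = 357
Policy B (A := 139, Q + 47):
  A = 139
  Q = 97 + 47 = 144
  F = 273 − 139 + 2·144 = 422
Comparing — Policy A: F=357, Policy B: F=422. Lowest is 357 (Policy A).

357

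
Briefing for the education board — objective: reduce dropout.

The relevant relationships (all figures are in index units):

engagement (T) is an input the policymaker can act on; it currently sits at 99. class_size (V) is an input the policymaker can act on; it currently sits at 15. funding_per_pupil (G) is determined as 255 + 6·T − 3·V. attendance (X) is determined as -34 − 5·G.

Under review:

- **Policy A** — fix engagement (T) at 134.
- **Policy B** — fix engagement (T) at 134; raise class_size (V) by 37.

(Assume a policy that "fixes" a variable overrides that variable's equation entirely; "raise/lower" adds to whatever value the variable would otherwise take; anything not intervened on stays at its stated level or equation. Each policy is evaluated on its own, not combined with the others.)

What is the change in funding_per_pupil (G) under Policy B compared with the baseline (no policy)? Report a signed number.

Baseline:
  T = 99
  V = 15
  G = 255 + 6·99 − 3·15 = 804
Policy B (T := 134, V + 37):
  T = 134
  V = 15 + 37 = 52
  G = 255 + 6·134 − 3·52 = 903
Change in G: 903 − 804 = 99

99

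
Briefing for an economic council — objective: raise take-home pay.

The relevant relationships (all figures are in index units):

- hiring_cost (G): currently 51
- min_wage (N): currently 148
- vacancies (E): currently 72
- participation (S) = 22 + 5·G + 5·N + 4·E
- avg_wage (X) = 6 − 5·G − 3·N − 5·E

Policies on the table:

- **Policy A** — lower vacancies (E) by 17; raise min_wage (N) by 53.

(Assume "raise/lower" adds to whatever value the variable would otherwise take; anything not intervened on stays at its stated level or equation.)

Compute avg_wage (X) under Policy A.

-1127

Policy A (E − 17, N + 53):
  G = 51
  N = 148 + 53 = 201
  E = 72 − 17 = 55
  X = 6 − 5·51 − 3·201 − 5·55 = -1127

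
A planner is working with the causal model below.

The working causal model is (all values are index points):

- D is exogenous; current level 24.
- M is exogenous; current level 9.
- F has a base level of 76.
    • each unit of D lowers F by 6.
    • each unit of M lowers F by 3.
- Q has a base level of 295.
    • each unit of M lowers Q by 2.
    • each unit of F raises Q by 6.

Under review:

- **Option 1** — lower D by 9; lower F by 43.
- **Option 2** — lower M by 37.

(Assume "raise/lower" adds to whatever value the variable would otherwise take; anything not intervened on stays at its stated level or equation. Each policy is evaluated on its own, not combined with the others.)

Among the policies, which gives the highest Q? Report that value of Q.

447

Option 1 (D − 9, F − 43):
  D = 24 − 9 = 15
  M = 9
  F = 76 − 6·15 − 3·9 (−43 from intervention) = -84
  Q = 295 − 2·9 + 6·(-84) = -227
Option 2 (M − 37):
  D = 24
  M = 9 − 37 = -28
  F = 76 − 6·24 − 3·(-28) = 16
  Q = 295 − 2·(-28) + 6·16 = 447
Comparing — Option 1: Q=-227, Option 2: Q=447. Highest is 447 (Option 2).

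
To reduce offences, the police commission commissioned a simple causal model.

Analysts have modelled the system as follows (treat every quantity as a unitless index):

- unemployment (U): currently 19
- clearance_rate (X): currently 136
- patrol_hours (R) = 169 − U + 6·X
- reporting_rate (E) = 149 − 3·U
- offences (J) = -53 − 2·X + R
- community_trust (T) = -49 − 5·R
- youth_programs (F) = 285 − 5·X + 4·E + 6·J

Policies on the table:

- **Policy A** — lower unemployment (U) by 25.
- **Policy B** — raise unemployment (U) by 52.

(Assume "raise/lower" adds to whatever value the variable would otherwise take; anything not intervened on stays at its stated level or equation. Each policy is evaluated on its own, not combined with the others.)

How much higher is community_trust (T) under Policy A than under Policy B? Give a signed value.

Policy A (U − 25):
  U = 19 − 25 = -6
  X = 136
  R = 169 − (-6) + 6·136 = 991
  T = -49 − 5·991 = -5004
Policy B (U + 52):
  U = 19 + 52 = 71
  X = 136
  R = 169 − 71 + 6·136 = 914
  T = -49 − 5·914 = -4619
T: -5004 − (-4619) = -385

-385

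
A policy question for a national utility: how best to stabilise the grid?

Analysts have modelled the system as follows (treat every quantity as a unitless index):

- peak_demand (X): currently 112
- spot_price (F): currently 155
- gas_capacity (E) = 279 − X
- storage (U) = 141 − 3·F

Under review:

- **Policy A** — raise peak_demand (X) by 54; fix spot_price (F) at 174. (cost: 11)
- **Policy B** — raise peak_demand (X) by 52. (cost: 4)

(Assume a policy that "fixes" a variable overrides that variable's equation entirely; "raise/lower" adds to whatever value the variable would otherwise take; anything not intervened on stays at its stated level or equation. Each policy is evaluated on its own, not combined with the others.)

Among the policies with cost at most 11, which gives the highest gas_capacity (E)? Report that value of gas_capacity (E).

Policy A (X + 54, F := 174):
  X = 112 + 54 = 166
  E = 279 − 166 = 113
Policy B (X + 52):
  X = 112 + 52 = 164
  E = 279 − 164 = 115
Comparing — Policy A: E=113, Policy B: E=115. Highest is 115 (Policy B).

115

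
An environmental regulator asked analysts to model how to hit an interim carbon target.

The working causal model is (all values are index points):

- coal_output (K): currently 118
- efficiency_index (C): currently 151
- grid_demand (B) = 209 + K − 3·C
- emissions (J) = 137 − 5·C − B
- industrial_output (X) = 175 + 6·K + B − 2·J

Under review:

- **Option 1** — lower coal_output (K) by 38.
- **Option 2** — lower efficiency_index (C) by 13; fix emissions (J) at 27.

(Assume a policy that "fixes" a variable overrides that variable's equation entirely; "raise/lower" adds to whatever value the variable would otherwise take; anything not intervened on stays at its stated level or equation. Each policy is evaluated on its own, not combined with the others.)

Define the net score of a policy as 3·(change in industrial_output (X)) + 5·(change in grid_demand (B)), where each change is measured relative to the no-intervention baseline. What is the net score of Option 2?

-2802

Baseline:
  K = 118
  C = 151
  B = 209 + 118 − 3·151 = -126
  J = 137 − 5·151 − (-126) = -492
  X = 175 + 6·118 + (-126) − 2·(-492) = 1741
Option 2 (C − 13, J := 27):
  K = 118
  C = 151 − 13 = 138
  B = 209 + 118 − 3·138 = -87
  J = 27
  X = 175 + 6·118 + (-87) − 2·27 = 742
ΔX = 742 − 1741 = -999; ΔB = -87 − (-126) = 39
Score = 3·(-999) + 5·39 = -2802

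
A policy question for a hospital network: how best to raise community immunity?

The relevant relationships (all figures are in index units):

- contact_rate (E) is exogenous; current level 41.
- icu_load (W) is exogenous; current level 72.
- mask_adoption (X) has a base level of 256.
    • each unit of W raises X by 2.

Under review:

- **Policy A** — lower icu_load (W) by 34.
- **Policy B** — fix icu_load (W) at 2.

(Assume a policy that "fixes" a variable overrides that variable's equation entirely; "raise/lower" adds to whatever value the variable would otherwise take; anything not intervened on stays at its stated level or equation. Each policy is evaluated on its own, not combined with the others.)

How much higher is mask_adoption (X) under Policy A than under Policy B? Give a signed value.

Policy A (W − 34):
  W = 72 − 34 = 38
  X = 256 + 2·38 = 332
Policy B (W := 2):
  W = 2
  X = 256 + 2·2 = 260
X: 332 − 260 = 72

72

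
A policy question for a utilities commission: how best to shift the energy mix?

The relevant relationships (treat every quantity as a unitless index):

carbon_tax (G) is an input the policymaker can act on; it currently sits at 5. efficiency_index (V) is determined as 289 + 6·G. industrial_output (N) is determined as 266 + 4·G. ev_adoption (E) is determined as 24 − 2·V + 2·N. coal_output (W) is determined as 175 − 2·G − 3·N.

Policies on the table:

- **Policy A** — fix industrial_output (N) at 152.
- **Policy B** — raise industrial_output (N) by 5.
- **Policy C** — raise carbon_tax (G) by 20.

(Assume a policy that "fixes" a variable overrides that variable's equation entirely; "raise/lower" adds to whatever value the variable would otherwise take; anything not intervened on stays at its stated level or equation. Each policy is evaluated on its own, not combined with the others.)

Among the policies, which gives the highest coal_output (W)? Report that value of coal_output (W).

-291

Policy A (N := 152):
  G = 5
  N = 152
  W = 175 − 2·5 − 3·152 = -291
Policy B (N + 5):
  G = 5
  N = 266 + 4·5 (+5 from intervention) = 291
  W = 175 − 2·5 − 3·291 = -708
Policy C (G + 20):
  G = 5 + 20 = 25
  N = 266 + 4·25 = 366
  W = 175 − 2·25 − 3·366 = -973
Comparing — Policy A: W=-291, Policy B: W=-708, Policy C: W=-973. Highest is -291 (Policy A).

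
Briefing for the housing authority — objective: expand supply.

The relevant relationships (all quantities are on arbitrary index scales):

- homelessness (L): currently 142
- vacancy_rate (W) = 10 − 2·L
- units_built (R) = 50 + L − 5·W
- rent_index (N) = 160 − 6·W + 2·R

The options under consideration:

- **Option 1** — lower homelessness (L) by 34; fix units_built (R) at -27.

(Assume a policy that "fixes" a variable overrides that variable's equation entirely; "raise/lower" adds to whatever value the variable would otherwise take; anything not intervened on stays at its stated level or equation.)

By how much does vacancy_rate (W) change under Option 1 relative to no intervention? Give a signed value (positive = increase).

Baseline:
  L = 142
  W = 10 − 2·142 = -274
Option 1 (L − 34, R := -27):
  L = 142 − 34 = 108
  W = 10 − 2·108 = -206
Change in W: -206 − (-274) = 68

68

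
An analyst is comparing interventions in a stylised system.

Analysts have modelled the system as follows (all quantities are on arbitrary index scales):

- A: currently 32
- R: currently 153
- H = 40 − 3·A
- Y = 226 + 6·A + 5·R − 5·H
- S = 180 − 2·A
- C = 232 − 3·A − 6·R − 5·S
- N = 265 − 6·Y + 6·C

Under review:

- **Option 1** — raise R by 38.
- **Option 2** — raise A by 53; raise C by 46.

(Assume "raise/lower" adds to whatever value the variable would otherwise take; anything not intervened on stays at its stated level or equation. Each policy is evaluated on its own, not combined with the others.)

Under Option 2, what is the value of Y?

2576

Option 2 (A + 53, C + 46):
  A = 32 + 53 = 85
  R = 153
  H = 40 − 3·85 = -215
  Y = 226 + 6·85 + 5·153 − 5·(-215) = 2576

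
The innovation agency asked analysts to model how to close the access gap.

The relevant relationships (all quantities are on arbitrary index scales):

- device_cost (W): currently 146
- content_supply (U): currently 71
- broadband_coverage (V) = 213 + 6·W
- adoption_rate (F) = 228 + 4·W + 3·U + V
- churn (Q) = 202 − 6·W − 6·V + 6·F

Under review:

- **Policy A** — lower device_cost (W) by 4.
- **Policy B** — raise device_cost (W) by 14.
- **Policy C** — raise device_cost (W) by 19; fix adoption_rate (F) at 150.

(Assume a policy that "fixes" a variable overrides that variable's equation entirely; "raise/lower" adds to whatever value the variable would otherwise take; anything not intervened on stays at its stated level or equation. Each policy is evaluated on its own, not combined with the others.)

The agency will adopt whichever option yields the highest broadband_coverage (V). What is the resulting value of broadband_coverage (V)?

1203

Policy A (W − 4):
  W = 146 − 4 = 142
  V = 213 + 6·142 = 1065
Policy B (W + 14):
  W = 146 + 14 = 160
  V = 213 + 6·160 = 1173
Policy C (W + 19, F := 150):
  W = 146 + 19 = 165
  V = 213 + 6·165 = 1203
Comparing — Policy A: V=1065, Policy B: V=1173, Policy C: V=1203. Highest is 1203 (Policy C).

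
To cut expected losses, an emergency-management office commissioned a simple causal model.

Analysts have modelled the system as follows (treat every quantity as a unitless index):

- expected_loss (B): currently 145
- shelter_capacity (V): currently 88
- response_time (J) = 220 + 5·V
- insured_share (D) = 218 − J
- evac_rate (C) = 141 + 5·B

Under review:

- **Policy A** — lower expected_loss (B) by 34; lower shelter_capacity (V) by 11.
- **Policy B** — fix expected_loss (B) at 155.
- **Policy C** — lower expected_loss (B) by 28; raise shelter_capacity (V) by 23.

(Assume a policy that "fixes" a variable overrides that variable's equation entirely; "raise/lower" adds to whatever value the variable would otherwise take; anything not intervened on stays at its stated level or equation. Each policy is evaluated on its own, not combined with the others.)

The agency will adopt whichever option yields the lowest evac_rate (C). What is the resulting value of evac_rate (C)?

Policy A (B − 34, V − 11):
  B = 145 − 34 = 111
  C = 141 + 5·111 = 696
Policy B (B := 155):
  B = 155
  C = 141 + 5·155 = 916
Policy C (B − 28, V + 23):
  B = 145 − 28 = 117
  C = 141 + 5·117 = 726
Comparing — Policy A: C=696, Policy B: C=916, Policy C: C=726. Lowest is 696 (Policy A).

696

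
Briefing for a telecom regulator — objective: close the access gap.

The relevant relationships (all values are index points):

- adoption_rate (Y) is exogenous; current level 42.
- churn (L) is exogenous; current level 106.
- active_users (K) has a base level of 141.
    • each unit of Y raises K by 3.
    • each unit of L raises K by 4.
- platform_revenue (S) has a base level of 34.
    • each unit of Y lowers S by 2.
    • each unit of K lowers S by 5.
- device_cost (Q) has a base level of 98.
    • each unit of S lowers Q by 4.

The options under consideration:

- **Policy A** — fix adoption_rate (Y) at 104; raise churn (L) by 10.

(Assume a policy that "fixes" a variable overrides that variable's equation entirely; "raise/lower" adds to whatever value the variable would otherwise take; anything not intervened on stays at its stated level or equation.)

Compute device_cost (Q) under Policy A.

Policy A (Y := 104, L + 10):
  Y = 104
  L = 106 + 10 = 116
  K = 141 + 3·104 + 4·116 = 917
  S = 34 − 2·104 − 5·917 = -4759
  Q = 98 − 4·(-4759) = 19134

19134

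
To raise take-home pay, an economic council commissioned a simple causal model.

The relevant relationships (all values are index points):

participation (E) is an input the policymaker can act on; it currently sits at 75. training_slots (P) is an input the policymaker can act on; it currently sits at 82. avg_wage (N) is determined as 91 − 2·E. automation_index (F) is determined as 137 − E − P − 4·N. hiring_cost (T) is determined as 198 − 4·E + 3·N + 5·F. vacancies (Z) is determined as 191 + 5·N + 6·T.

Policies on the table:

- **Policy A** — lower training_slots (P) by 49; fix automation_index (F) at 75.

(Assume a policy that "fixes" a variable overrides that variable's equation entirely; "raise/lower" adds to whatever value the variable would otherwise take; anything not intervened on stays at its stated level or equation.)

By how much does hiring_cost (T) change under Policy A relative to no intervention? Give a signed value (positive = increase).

Baseline:
  E = 75
  P = 82
  N = 91 − 2·75 = -59
  F = 137 − 75 − 82 − 4·(-59) = 216
  T = 198 − 4·75 + 3·(-59) + 5·216 = 801
Policy A (P − 49, F := 75):
  E = 75
  P = 82 − 49 = 33
  N = 91 − 2·75 = -59
  F = 75
  T = 198 − 4·75 + 3·(-59) + 5·75 = 96
Change in T: 96 − 801 = -705

-705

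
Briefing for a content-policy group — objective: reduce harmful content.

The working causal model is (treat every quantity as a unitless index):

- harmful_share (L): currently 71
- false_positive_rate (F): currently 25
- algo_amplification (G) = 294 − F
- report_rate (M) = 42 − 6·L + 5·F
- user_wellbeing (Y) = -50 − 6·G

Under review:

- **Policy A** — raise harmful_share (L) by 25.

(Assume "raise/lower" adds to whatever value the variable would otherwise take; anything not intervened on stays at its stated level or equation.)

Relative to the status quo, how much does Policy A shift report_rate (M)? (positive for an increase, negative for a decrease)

Baseline:
  L = 71
  F = 25
  M = 42 − 6·71 + 5·25 = -259
Policy A (L + 25):
  L = 71 + 25 = 96
  F = 25
  M = 42 − 6·96 + 5·25 = -409
Change in M: -409 − (-259) = -150

-150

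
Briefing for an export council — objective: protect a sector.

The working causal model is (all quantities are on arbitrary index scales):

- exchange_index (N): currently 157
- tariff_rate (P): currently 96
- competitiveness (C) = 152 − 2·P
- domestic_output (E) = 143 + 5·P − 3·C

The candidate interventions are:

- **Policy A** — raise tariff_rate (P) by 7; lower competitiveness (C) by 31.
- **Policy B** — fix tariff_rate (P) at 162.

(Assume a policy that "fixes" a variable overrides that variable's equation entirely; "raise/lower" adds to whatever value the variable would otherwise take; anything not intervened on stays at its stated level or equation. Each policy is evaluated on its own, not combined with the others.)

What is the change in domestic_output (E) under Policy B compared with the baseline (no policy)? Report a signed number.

Baseline:
  P = 96
  C = 152 − 2·96 = -40
  E = 143 + 5·96 − 3·(-40) = 743
Policy B (P := 162):
  P = 162
  C = 152 − 2·162 = -172
  E = 143 + 5·162 − 3·(-172) = 1469
Change in E: 1469 − 743 = 726

726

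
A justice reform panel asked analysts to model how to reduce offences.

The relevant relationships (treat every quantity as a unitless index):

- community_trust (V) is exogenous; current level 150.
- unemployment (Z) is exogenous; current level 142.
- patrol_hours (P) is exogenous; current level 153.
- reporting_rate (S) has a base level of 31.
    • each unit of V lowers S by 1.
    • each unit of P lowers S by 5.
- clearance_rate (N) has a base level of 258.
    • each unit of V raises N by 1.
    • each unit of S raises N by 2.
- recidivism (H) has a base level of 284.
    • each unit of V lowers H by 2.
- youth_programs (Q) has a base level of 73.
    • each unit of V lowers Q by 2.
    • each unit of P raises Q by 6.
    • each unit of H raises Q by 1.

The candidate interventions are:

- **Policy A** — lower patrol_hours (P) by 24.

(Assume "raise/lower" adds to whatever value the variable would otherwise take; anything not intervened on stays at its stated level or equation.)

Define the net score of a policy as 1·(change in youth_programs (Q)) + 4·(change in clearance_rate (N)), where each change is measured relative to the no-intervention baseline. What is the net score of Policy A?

816

Baseline:
  V = 150
  P = 153
  S = 31 − 150 − 5·153 = -884
  N = 258 + 150 + 2·(-884) = -1360
  H = 284 − 2·150 = -16
  Q = 73 − 2·150 + 6·153 + (-16) = 675
Policy A (P − 24):
  V = 150
  P = 153 − 24 = 129
  S = 31 − 150 − 5·129 = -764
  N = 258 + 150 + 2·(-764) = -1120
  H = 284 − 2·150 = -16
  Q = 73 − 2·150 + 6·129 + (-16) = 531
ΔQ = 531 − 675 = -144; ΔN = -1120 − (-1360) = 240
Score = 1·(-144) + 4·240 = 816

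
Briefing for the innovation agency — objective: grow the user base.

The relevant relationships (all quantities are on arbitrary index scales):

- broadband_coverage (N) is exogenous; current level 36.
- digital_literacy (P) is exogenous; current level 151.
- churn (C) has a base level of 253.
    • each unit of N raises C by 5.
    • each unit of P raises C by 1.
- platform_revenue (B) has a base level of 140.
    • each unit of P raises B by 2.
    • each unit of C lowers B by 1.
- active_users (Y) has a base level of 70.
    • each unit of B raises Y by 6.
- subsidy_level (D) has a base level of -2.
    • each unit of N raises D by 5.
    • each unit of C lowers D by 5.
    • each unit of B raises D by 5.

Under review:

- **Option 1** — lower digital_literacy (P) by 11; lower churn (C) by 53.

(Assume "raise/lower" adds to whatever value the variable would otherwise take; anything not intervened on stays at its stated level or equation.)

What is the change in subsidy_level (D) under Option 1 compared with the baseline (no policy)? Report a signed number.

Baseline:
  N = 36
  P = 151
  C = 253 + 5·36 + 151 = 584
  B = 140 + 2·151 − 584 = -142
  D = -2 + 5·36 − 5·584 + 5·(-142) = -3452
Option 1 (P − 11, C − 53):
  N = 36
  P = 151 − 11 = 140
  C = 253 + 5·36 + 140 (−53 from intervention) = 520
  B = 140 + 2·140 − 520 = -100
  D = -2 + 5·36 − 5·520 + 5·(-100) = -2922
Change in D: -2922 − (-3452) = 530

530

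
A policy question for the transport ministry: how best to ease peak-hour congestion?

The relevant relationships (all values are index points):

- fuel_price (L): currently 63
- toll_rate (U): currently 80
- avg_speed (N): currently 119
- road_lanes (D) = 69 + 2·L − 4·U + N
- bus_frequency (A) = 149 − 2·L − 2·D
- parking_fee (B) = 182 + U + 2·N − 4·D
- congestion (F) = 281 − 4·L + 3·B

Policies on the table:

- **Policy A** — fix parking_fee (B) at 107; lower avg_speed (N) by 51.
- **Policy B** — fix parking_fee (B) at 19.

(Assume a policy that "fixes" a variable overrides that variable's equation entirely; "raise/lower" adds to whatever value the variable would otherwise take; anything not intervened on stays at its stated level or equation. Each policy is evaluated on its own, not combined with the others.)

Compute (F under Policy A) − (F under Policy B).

264

Policy A (B := 107, N − 51):
  L = 63
  U = 80
  N = 119 − 51 = 68
  D = 69 + 2·63 − 4·80 + 68 = -57
  B = 107
  F = 281 − 4·63 + 3·107 = 350
Policy B (B := 19):
  L = 63
  U = 80
  N = 119
  D = 69 + 2·63 − 4·80 + 119 = -6
  B = 19
  F = 281 − 4·63 + 3·19 = 86
F: 350 − 86 = 264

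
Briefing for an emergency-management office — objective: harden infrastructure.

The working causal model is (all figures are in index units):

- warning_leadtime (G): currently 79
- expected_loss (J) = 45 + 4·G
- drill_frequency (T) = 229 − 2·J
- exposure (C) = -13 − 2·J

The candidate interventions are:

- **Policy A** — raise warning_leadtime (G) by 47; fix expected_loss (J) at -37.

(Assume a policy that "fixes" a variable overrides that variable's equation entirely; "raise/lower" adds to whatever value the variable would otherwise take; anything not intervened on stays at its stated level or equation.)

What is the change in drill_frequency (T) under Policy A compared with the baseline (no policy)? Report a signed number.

Baseline:
  G = 79
  J = 45 + 4·79 = 361
  T = 229 − 2·361 = -493
Policy A (G + 47, J := -37):
  G = 79 + 47 = 126
  J = -37
  T = 229 − 2·(-37) = 303
Change in T: 303 − (-493) = 796

796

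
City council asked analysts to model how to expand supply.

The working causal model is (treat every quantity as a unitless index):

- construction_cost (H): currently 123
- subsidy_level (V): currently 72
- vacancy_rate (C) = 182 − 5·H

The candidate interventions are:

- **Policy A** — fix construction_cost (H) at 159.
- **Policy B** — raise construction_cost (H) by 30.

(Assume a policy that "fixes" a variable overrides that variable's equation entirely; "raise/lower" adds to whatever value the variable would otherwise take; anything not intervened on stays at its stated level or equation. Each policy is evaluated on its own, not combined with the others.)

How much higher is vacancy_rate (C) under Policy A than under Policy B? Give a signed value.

-30

Policy A (H := 159):
  H = 159
  C = 182 − 5·159 = -613
Policy B (H + 30):
  H = 123 + 30 = 153
  C = 182 − 5·153 = -583
C: -613 − (-583) = -30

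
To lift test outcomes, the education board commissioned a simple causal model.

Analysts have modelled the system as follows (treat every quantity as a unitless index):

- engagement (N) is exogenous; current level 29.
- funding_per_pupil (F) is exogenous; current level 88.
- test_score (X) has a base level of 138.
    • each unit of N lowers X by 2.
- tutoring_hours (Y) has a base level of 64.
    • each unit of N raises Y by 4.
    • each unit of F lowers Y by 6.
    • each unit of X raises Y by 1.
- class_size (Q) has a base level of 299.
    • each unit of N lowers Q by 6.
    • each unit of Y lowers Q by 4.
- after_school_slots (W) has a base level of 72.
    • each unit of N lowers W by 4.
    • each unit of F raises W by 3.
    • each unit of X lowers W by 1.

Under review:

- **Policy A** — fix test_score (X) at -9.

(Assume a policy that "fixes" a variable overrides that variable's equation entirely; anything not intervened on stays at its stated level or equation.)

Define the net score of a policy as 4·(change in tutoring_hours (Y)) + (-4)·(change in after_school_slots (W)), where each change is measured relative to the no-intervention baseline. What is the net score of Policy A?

Baseline:
  N = 29
  F = 88
  X = 138 − 2·29 = 80
  Y = 64 + 4·29 − 6·88 + 80 = -268
  W = 72 − 4·29 + 3·88 − 80 = 140
Policy A (X := -9):
  N = 29
  F = 88
  X = -9
  Y = 64 + 4·29 − 6·88 + (-9) = -357
  W = 72 − 4·29 + 3·88 − (-9) = 229
ΔY = -357 − (-268) = -89; ΔW = 229 − 140 = 89
Score = 4·(-89) + (-4)·89 = -712

-712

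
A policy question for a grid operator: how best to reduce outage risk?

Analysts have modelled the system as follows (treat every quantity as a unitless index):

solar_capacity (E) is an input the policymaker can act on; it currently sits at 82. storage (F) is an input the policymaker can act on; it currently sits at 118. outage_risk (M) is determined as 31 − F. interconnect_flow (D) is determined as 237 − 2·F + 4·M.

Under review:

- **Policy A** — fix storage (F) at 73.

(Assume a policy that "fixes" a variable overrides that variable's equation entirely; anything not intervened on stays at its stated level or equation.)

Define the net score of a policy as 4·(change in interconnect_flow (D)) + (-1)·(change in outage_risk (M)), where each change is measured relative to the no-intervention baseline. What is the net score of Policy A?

Baseline:
  F = 118
  M = 31 − 118 = -87
  D = 237 − 2·118 + 4·(-87) = -347
Policy A (F := 73):
  F = 73
  M = 31 − 73 = -42
  D = 237 − 2·73 + 4·(-42) = -77
ΔD = -77 − (-347) = 270; ΔM = -42 − (-87) = 45
Score = 4·270 + (-1)·45 = 1035

1035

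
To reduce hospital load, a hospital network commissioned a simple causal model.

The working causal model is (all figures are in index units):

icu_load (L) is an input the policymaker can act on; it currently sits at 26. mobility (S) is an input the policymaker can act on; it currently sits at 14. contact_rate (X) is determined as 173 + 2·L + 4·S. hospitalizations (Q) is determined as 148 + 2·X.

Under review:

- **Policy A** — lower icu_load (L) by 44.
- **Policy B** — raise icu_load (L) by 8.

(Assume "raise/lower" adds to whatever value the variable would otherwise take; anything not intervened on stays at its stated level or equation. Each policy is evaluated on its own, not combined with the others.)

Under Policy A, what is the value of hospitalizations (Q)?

534

Policy A (L − 44):
  L = 26 − 44 = -18
  S = 14
  X = 173 + 2·(-18) + 4·14 = 193
  Q = 148 + 2·193 = 534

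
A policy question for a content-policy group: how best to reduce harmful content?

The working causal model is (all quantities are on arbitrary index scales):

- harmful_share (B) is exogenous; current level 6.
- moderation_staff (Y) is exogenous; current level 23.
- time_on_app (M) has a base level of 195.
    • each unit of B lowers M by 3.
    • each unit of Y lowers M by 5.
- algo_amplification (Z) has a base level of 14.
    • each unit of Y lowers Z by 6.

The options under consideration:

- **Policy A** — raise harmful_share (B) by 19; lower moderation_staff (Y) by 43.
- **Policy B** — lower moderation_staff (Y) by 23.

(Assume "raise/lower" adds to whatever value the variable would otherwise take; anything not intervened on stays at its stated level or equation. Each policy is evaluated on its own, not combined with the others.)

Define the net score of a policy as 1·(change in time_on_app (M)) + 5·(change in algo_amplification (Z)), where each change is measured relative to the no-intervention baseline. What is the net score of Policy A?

Baseline:
  B = 6
  Y = 23
  M = 195 − 3·6 − 5·23 = 62
  Z = 14 − 6·23 = -124
Policy A (B + 19, Y − 43):
  B = 6 + 19 = 25
  Y = 23 − 43 = -20
  M = 195 − 3·25 − 5·(-20) = 220
  Z = 14 − 6·(-20) = 134
ΔM = 220 − 62 = 158; ΔZ = 134 − (-124) = 258
Score = 1·158 + 5·258 = 1448

1448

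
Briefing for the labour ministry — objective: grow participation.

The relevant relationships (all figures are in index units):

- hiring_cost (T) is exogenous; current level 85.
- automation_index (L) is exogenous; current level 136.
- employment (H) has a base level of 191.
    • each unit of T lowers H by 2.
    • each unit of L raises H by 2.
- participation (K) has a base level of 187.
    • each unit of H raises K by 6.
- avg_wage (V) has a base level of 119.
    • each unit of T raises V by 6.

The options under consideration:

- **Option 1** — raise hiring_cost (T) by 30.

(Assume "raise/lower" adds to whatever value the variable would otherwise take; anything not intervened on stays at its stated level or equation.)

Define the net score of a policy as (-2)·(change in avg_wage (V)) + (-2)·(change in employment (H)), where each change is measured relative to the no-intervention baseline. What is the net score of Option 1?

-240

Baseline:
  T = 85
  L = 136
  H = 191 − 2·85 + 2·136 = 293
  V = 119 + 6·85 = 629
Option 1 (T + 30):
  T = 85 + 30 = 115
  L = 136
  H = 191 − 2·115 + 2·136 = 233
  V = 119 + 6·115 = 809
ΔV = 809 − 629 = 180; ΔH = 233 − 293 = -60
Score = (-2)·180 + (-2)·(-60) = -240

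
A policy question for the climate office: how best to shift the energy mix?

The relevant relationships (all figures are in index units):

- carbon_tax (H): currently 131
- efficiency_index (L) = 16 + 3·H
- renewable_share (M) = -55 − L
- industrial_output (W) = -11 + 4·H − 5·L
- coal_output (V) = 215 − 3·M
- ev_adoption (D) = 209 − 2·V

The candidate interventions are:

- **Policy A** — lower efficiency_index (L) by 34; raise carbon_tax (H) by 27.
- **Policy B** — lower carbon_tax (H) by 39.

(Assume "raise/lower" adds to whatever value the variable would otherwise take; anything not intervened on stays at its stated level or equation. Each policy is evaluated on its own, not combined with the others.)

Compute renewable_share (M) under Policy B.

Policy B (H − 39):
  H = 131 − 39 = 92
  L = 16 + 3·92 = 292
  M = -55 − 292 = -347

-347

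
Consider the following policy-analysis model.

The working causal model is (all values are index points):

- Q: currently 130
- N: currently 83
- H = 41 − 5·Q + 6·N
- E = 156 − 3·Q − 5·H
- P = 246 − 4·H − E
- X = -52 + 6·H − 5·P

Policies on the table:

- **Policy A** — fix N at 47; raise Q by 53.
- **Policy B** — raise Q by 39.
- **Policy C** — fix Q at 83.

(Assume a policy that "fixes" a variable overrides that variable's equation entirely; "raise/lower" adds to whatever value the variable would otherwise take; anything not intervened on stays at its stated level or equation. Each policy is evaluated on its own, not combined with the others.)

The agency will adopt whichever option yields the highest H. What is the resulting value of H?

124

Policy A (N := 47, Q + 53):
  Q = 130 + 53 = 183
  N = 47
  H = 41 − 5·183 + 6·47 = -592
Policy B (Q + 39):
  Q = 130 + 39 = 169
  N = 83
  H = 41 − 5·169 + 6·83 = -306
Policy C (Q := 83):
  Q = 83
  N = 83
  H = 41 − 5·83 + 6·83 = 124
Comparing — Policy A: H=-592, Policy B: H=-306, Policy C: H=124. Highest is 124 (Policy C).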